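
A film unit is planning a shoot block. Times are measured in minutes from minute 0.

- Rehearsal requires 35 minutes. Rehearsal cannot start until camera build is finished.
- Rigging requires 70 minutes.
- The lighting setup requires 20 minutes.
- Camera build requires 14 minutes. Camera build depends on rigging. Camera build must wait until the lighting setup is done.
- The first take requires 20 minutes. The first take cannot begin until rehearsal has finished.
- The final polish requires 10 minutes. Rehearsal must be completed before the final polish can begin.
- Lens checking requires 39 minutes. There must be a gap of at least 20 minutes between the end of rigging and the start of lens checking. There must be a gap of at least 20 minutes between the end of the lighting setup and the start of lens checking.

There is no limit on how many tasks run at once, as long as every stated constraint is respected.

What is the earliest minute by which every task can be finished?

139

The lighting setup has no prerequisites, so it starts at minute 0 and finishes at minute 20.
Nothing blocks rigging, so it runs from minute 0 to minute 70.
For lens checking: rigging (finishes minute 70, plus 20-minute gap → minute 90); the lighting setup (finishes minute 20, plus 20-minute gap → minute 40). Taking the maximum gives a start of minute 90, and it finishes at 90 + 39 = minute 129.
Camera build has to wait for rigging (finishes minute 70); the lighting setup (finishes minute 20). The latest of these is minute 70, so camera build runs minute 70 to 70 + 14 = minute 84.
After camera build (finishes minute 84), rehearsal can start at minute 84 and finishes at minute 119.
After rehearsal (finishes minute 119), the first take can start at minute 119 and finishes at minute 139.
The final polish waits on rehearsal (finishes minute 119), so it starts at minute 119 and finishes at 119 + 10 = minute 129.
All tasks are finished once the last one completes. Finish times: Rigging at 70, The lighting setup at 20, Camera build at 84, Lens checking at 129, Rehearsal at 119, The final polish at 129, The first take at 139. The latest is minute 139.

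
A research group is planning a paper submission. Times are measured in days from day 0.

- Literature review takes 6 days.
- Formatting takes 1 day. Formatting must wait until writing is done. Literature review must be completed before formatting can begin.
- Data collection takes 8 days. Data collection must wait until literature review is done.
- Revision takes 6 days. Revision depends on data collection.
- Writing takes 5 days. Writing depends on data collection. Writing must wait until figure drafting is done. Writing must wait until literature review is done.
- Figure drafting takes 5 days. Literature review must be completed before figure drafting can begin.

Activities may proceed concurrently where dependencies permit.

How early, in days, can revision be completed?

Literature review has no prerequisites, so it starts at day 0 and finishes at day 6.
Data collection waits on literature review (finishes day 6), so it starts at day 6 and finishes at 6 + 8 = day 14.
Revision cannot begin until data collection (finishes day 14). It runs from day 14 to 14 + 6 = day 20.

20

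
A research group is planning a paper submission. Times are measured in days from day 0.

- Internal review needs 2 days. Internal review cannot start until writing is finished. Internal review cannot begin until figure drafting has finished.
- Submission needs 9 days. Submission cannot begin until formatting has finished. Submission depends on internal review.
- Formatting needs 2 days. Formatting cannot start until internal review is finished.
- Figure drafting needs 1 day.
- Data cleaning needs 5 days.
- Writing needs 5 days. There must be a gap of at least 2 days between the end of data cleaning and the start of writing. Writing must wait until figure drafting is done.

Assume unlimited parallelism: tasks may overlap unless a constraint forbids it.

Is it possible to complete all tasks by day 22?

No

Figure drafting has no prerequisites, so it starts at day 0 and finishes at day 1.
Nothing blocks data cleaning, so it runs from day 0 to day 5.
Writing has to wait for data cleaning (finishes day 5, plus 2-day gap → day 7); figure drafting (finishes day 1). The latest of these is day 7, so writing runs day 7 to 7 + 5 = day 12.
Internal review cannot start until writing (finishes day 12); figure drafting (finishes day 1). The controlling bound is day 12, so internal review finishes at 12 + 2 = day 14.
Formatting cannot begin until internal review (finishes day 14). It runs from day 14 to 14 + 2 = day 16.
Submission needs all of formatting (finishes day 16); internal review (finishes day 14). That puts its earliest start at day 16; it finishes at 16 + 9 = day 25.
The earliest everything can be done is day 25, which is after the deadline of 22, so it is not possible.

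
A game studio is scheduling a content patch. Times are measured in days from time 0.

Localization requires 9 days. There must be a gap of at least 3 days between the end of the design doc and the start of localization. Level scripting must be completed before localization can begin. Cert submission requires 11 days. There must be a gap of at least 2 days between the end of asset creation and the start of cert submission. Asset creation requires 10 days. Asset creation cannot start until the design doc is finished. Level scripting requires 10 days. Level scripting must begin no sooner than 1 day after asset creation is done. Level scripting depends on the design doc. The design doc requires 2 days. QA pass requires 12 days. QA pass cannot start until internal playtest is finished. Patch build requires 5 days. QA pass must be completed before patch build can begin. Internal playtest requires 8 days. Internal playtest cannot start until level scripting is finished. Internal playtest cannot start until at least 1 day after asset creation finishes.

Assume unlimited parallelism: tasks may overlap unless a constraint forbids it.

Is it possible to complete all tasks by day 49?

The design doc can start immediately at day 0; it finishes at day 2.
After the design doc (finishes day 2), asset creation can start at day 2 and finishes at day 12.
Cert submission cannot begin until asset creation (finishes day 12, plus 2-day gap → day 14). It runs from day 14 to 14 + 11 = day 25.
Level scripting has to wait for asset creation (finishes day 12, plus 1-day gap → day 13); the design doc (finishes day 2). The latest of these is day 13, so level scripting runs day 13 to 13 + 10 = day 23.
Localization cannot start until the design doc (finishes day 2, plus 3-day gap → day 5); level scripting (finishes day 23). The controlling bound is day 23, so localization finishes at 23 + 9 = day 32.
Internal playtest has to wait for level scripting (finishes day 23); asset creation (finishes day 12, plus 1-day gap → day 13). The latest of these is day 23, so internal playtest runs day 23 to 23 + 8 = day 31.
QA pass cannot begin until internal playtest (finishes day 31). It runs from day 31 to 31 + 12 = day 43.
After QA pass (finishes day 43), patch build can start at day 43 and finishes at day 48.
Every task is finished by day 48, which is no later than the deadline of 49, so the schedule is feasible.

Yes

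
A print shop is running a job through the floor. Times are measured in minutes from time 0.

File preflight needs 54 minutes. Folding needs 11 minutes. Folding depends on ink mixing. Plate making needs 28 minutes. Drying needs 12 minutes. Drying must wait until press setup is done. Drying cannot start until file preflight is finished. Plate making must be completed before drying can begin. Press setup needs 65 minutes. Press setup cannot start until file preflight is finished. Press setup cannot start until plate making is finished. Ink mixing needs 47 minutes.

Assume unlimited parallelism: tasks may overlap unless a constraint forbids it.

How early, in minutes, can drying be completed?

Plate making can start immediately at minute 0; it finishes at minute 28.
File preflight can start immediately at minute 0; it finishes at minute 54.
Press setup has to wait for file preflight (finishes minute 54); plate making (finishes minute 28). The latest of these is minute 54, so press setup runs minute 54 to 54 + 65 = minute 119.
Drying needs all of press setup (finishes minute 119); file preflight (finishes minute 54); plate making (finishes minute 28). That puts its earliest start at minute 119; it finishes at 119 + 12 = minute 131.

131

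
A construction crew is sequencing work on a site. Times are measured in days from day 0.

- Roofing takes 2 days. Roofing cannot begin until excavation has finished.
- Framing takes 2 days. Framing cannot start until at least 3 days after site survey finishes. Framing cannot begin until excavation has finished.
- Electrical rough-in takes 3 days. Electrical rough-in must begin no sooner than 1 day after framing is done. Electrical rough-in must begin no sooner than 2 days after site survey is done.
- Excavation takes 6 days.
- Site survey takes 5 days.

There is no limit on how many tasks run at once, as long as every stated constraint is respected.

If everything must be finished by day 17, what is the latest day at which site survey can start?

Nothing follows electrical rough-in; the deadline of day 17 is its only limit. It must start by 17 − 3 = day 14.
Framing must finish before electrical rough-in (must start by day 14, minus 1-day gap → day 13). With a 2-day duration, framing must start by 13 − 2 = day 11.
Site survey has several dependents: framing (must start by day 11, minus 3-day gap → day 8); electrical rough-in (must start by day 14, minus 2-day gap → day 12). The earliest of those limits is day 8, so site survey must start by 8 − 5 = day 3.

3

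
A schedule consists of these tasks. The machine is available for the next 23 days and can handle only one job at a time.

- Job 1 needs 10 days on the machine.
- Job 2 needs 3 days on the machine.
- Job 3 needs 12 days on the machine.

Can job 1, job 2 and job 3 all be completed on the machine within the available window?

No

Running back to back, the jobs need 10 + 3 + 12 = 25 days on the machine.
Since 25 > 23, they cannot all fit.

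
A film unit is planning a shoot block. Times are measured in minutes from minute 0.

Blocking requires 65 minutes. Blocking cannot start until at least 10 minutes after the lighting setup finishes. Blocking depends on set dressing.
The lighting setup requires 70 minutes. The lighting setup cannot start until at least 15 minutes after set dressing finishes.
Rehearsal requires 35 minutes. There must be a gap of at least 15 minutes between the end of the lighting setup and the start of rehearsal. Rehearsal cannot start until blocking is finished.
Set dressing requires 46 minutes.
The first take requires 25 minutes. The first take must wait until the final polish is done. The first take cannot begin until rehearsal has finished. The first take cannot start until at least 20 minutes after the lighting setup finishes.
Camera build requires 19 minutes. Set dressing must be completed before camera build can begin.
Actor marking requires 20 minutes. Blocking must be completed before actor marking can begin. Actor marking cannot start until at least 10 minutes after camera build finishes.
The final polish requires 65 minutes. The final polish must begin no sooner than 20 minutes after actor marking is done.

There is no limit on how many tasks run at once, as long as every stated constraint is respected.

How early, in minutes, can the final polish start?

246

Set dressing has no prerequisites, so it starts at minute 0 and finishes at minute 46.
After set dressing (finishes minute 46), camera build can start at minute 46 and finishes at minute 65.
The lighting setup waits on set dressing (finishes minute 46, plus 15-minute gap → minute 61), so it starts at minute 61 and finishes at 61 + 70 = minute 131.
Blocking has to wait for the lighting setup (finishes minute 131, plus 10-minute gap → minute 141); set dressing (finishes minute 46). The latest of these is minute 141, so blocking runs minute 141 to 141 + 65 = minute 206.
Actor marking has to wait for blocking (finishes minute 206); camera build (finishes minute 65, plus 10-minute gap → minute 75). The latest of these is minute 206, so actor marking runs minute 206 to 206 + 20 = minute 226.
The final polish waits on actor marking (finishes minute 226, plus 20-minute gap → minute 246), so the earliest it can start is minute 246.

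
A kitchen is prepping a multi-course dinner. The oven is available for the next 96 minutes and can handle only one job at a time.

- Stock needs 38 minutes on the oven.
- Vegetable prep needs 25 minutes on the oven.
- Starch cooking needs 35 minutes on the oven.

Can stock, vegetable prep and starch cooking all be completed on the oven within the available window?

No

Running back to back, the jobs need 38 + 25 + 35 = 98 minutes on the oven.
Since 98 > 96, they cannot all fit.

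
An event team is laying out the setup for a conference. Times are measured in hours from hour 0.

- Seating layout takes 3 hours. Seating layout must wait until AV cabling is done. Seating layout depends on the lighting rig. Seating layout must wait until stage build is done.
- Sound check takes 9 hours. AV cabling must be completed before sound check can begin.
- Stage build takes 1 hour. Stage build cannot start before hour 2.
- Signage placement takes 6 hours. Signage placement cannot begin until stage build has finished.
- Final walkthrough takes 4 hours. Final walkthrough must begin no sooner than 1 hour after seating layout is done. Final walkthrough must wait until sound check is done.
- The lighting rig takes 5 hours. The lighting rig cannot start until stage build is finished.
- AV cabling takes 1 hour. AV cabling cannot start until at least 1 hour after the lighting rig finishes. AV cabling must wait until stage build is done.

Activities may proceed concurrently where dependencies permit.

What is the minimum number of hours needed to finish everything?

23

After its own release at hour 2, stage build can start at hour 2 and finishes at hour 3.
After stage build (finishes hour 3), signage placement can start at hour 3 and finishes at hour 9.
The lighting rig waits on stage build (finishes hour 3), so it starts at hour 3 and finishes at 3 + 5 = hour 8.
AV cabling has to wait for the lighting rig (finishes hour 8, plus 1-hour gap → hour 9); stage build (finishes hour 3). The latest of these is hour 9, so AV cabling runs hour 9 to 9 + 1 = hour 10.
Sound check cannot begin until AV cabling (finishes hour 10). It runs from hour 10 to 10 + 9 = hour 19.
Seating layout cannot start until AV cabling (finishes hour 10); the lighting rig (finishes hour 8); stage build (finishes hour 3). The controlling bound is hour 10, so seating layout finishes at 10 + 3 = hour 13.
Final walkthrough has to wait for seating layout (finishes hour 13, plus 1-hour gap → hour 14); sound check (finishes hour 19). The latest of these is hour 19, so final walkthrough runs hour 19 to 19 + 4 = hour 23.
All tasks are finished once the last one completes. Finish times: Stage build at 3, The lighting rig at 8, AV cabling at 10, Seating layout at 13, Signage placement at 9, Sound check at 19, Final walkthrough at 23. The latest is hour 23.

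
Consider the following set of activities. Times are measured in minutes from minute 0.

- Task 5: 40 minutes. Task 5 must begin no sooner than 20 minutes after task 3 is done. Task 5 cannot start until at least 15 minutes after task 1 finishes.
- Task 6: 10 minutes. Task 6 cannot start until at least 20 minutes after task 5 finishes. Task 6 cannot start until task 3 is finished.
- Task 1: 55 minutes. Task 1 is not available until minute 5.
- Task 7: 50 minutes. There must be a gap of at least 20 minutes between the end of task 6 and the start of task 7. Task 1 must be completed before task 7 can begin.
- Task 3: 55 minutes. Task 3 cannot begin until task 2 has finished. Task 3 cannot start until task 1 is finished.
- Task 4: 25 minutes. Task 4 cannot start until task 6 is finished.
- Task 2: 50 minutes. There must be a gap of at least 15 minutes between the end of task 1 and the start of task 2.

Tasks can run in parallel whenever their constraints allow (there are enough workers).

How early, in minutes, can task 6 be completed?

270

Task 1 cannot begin until its own release at minute 5. It runs from minute 5 to 5 + 55 = minute 60.
After task 1 (finishes minute 60, plus 15-minute gap → minute 75), task 2 can start at minute 75 and finishes at minute 125.
Task 3 needs all of task 2 (finishes minute 125); task 1 (finishes minute 60). That puts its earliest start at minute 125; it finishes at 125 + 55 = minute 180.
For task 5: task 3 (finishes minute 180, plus 20-minute gap → minute 200); task 1 (finishes minute 60, plus 15-minute gap → minute 75). Taking the maximum gives a start of minute 200, and it finishes at 200 + 40 = minute 240.
For task 6: task 5 (finishes minute 240, plus 20-minute gap → minute 260); task 3 (finishes minute 180). Taking the maximum gives a start of minute 260, and it finishes at 260 + 10 = minute 270.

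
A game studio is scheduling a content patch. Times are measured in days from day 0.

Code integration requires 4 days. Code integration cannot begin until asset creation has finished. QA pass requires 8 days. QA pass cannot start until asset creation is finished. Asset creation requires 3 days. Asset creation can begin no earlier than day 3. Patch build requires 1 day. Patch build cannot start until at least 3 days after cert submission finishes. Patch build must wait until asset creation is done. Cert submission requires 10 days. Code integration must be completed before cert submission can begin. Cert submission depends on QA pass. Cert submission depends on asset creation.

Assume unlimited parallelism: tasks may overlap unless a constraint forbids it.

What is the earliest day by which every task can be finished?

28

After its own release at day 3, asset creation can start at day 3 and finishes at day 6.
QA pass waits on asset creation (finishes day 6), so it starts at day 6 and finishes at 6 + 8 = day 14.
After asset creation (finishes day 6), code integration can start at day 6 and finishes at day 10.
Cert submission cannot start until code integration (finishes day 10); QA pass (finishes day 14); asset creation (finishes day 6). The controlling bound is day 14, so cert submission finishes at 14 + 10 = day 24.
Patch build has to wait for cert submission (finishes day 24, plus 3-day gap → day 27); asset creation (finishes day 6). The latest of these is day 27, so patch build runs day 27 to 27 + 1 = day 28.
All tasks are finished once the last one completes. Finish times: Asset creation at 6, Code integration at 10, QA pass at 14, Cert submission at 24, Patch build at 28. The latest is day 28.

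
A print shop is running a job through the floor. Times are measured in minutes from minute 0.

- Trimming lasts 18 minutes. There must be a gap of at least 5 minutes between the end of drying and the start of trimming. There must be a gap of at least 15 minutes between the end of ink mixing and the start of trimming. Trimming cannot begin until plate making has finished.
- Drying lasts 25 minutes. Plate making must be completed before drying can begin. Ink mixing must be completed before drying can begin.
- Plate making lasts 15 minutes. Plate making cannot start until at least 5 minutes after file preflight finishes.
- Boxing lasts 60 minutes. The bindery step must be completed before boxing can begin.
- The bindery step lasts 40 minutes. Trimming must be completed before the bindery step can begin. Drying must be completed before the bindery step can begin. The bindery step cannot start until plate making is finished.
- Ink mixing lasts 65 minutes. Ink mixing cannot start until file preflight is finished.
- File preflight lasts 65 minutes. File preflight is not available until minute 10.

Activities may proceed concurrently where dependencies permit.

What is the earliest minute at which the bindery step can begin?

188

After its own release at minute 10, file preflight can start at minute 10 and finishes at minute 75.
After file preflight (finishes minute 75), ink mixing can start at minute 75 and finishes at minute 140.
After file preflight (finishes minute 75, plus 5-minute gap → minute 80), plate making can start at minute 80 and finishes at minute 95.
Drying needs all of plate making (finishes minute 95); ink mixing (finishes minute 140). That puts its earliest start at minute 140; it finishes at 140 + 25 = minute 165.
Trimming cannot start until drying (finishes minute 165, plus 5-minute gap → minute 170); ink mixing (finishes minute 140, plus 15-minute gap → minute 155); plate making (finishes minute 95). The controlling bound is minute 170, so trimming finishes at 170 + 18 = minute 188.
The bindery step waits on trimming (finishes minute 188); drying (finishes minute 165); plate making (finishes minute 95). The latest of these is minute 188, which is the earliest the bindery step can start.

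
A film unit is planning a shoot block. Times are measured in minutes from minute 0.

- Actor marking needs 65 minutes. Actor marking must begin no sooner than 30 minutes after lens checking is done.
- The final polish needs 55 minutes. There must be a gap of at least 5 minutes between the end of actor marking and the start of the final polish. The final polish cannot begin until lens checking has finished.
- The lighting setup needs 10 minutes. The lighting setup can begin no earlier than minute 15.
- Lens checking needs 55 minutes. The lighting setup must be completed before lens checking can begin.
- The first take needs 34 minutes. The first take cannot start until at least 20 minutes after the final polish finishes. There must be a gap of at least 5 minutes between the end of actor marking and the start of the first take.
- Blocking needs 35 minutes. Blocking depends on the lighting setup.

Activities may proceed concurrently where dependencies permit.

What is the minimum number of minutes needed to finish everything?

289

The lighting setup cannot begin until its own release at minute 15. It runs from minute 15 to 15 + 10 = minute 25.
Blocking waits on the lighting setup (finishes minute 25), so it starts at minute 25 and finishes at 25 + 35 = minute 60.
After the lighting setup (finishes minute 25), lens checking can start at minute 25 and finishes at minute 80.
After lens checking (finishes minute 80, plus 30-minute gap → minute 110), actor marking can start at minute 110 and finishes at minute 175.
For the final polish: actor marking (finishes minute 175, plus 5-minute gap → minute 180); lens checking (finishes minute 80). Taking the maximum gives a start of minute 180, and it finishes at 180 + 55 = minute 235.
The first take needs all of the final polish (finishes minute 235, plus 20-minute gap → minute 255); actor marking (finishes minute 175, plus 5-minute gap → minute 180). That puts its earliest start at minute 255; it finishes at 255 + 34 = minute 289.
All tasks are finished once the last one completes. Finish times: The lighting setup at 25, Lens checking at 80, Blocking at 60, Actor marking at 175, The final polish at 235, The first take at 289. The latest is minute 289.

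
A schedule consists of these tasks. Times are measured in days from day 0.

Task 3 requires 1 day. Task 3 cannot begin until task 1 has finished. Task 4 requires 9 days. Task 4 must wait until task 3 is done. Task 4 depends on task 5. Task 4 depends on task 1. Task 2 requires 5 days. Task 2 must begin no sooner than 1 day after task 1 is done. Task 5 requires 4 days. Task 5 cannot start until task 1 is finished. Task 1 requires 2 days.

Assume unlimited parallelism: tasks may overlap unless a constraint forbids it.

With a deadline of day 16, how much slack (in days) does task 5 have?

Task 1 has no prerequisites, so it starts at day 0 and finishes at day 2.
After task 1 (finishes day 2), task 5 can start at day 2 and finishes at day 6.

Working backward from the deadline:
Task 4 must finish by day 16; it takes 9 days, so it must start by 16 − 9 = day 7.
Since task 4 (must start by day 7) depends on it, task 5 must finish by day 7. Backing off its 4-day duration gives a latest start of day 3.
So task 5 can start as early as day 2 and as late as day 3, giving 3 − 2 = 1 day of slack.

1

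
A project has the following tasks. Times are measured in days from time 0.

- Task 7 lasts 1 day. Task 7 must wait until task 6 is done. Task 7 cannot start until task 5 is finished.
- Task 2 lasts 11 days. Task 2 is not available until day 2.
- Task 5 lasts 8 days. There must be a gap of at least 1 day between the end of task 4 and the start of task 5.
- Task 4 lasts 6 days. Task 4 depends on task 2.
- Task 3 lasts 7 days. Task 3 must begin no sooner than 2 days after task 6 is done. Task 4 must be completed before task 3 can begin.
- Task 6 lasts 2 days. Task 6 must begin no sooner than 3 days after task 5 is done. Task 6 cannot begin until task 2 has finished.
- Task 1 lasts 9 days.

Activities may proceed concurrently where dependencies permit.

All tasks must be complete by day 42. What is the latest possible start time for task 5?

Task 3 must finish by day 42; it takes 7 days, so it must start by 42 − 7 = day 35.
Task 7 must finish by day 42; it takes 1 day, so it must start by 42 − 1 = day 41.
Task 6 feeds task 3 (must start by day 35, minus 2-day gap → day 33); task 7 (must start by day 41). Taking the minimum, task 6 must finish by day 33 and start by 33 − 2 = day 31.
For task 5: task 6 (must start by day 31, minus 3-day gap → day 28); task 7 (must start by day 41). The most restrictive is day 28; with an 8-day duration, task 5 must start by day 20.

20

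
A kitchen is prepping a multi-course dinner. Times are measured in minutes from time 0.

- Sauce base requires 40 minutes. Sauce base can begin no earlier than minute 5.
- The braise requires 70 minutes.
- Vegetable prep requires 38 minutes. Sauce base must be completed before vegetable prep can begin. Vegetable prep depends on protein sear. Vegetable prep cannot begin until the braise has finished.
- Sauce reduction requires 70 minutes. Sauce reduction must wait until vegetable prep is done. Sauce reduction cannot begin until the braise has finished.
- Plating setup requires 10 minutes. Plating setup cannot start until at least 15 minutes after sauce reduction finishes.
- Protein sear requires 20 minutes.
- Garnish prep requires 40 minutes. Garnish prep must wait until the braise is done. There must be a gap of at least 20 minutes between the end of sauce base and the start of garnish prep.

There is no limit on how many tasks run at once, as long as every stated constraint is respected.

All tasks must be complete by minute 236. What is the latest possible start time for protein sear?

83

To finish by minute 236, plating setup (duration 10) must start no later than minute 226.
Sauce reduction has to be done before plating setup (must start by minute 226, minus 15-minute gap → minute 211). That means finishing by minute 211, i.e. starting by 211 − 70 = minute 141.
Vegetable prep must finish before sauce reduction (must start by minute 141). With a 38-minute duration, vegetable prep must start by 141 − 38 = minute 103.
Protein sear feeds into vegetable prep (must start by minute 103); so protein sear must finish by minute 103 and therefore start by minute 83.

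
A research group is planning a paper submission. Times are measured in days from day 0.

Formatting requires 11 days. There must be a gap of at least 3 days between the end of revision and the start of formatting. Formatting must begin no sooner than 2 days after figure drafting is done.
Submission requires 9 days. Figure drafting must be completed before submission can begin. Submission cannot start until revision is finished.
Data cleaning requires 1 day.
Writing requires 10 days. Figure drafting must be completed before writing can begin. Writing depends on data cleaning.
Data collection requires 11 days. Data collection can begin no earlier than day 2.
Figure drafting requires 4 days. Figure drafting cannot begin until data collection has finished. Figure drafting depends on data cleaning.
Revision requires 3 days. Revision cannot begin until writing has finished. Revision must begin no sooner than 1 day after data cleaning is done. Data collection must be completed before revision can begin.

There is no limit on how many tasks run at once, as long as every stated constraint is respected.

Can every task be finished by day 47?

Yes

Nothing blocks data cleaning, so it runs from day 0 to day 1.
Data collection waits on its own release at day 2, so it starts at day 2 and finishes at 2 + 11 = day 13.
For figure drafting: data collection (finishes day 13); data cleaning (finishes day 1). Taking the maximum gives a start of day 13, and it finishes at 13 + 4 = day 17.
Writing has to wait for figure drafting (finishes day 17); data cleaning (finishes day 1). The latest of these is day 17, so writing runs day 17 to 17 + 10 = day 27.
Revision has to wait for writing (finishes day 27); data cleaning (finishes day 1, plus 1-day gap → day 2); data collection (finishes day 13). The latest of these is day 27, so revision runs day 27 to 27 + 3 = day 30.
For submission: figure drafting (finishes day 17); revision (finishes day 30). Taking the maximum gives a start of day 30, and it finishes at 30 + 9 = day 39.
Formatting cannot start until revision (finishes day 30, plus 3-day gap → day 33); figure drafting (finishes day 17, plus 2-day gap → day 19). The controlling bound is day 33, so formatting finishes at 33 + 11 = day 44.
Every task is finished by day 44, which is no later than the deadline of 47, so the schedule is feasible.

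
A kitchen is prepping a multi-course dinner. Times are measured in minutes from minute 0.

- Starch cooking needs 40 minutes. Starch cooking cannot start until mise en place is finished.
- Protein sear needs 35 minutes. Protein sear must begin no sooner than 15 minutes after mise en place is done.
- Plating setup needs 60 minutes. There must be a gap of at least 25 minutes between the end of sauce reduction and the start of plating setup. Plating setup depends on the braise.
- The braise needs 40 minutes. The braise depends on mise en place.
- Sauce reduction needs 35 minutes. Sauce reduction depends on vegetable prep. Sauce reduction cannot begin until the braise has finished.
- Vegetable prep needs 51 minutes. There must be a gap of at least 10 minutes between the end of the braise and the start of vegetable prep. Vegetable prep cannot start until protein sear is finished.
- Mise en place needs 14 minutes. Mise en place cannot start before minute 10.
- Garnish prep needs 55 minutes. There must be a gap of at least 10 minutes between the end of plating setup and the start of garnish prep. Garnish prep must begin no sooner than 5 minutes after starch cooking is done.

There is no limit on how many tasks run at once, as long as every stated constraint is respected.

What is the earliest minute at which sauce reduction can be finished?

Mise en place cannot begin until its own release at minute 10. It runs from minute 10 to 10 + 14 = minute 24.
Protein sear waits on mise en place (finishes minute 24, plus 15-minute gap → minute 39), so it starts at minute 39 and finishes at 39 + 35 = minute 74.
After mise en place (finishes minute 24), the braise can start at minute 24 and finishes at minute 64.
Vegetable prep needs all of the braise (finishes minute 64, plus 10-minute gap → minute 74); protein sear (finishes minute 74). That puts its earliest start at minute 74; it finishes at 74 + 51 = minute 125.
Sauce reduction needs all of vegetable prep (finishes minute 125); the braise (finishes minute 64). That puts its earliest start at minute 125; it finishes at 125 + 35 = minute 160.

160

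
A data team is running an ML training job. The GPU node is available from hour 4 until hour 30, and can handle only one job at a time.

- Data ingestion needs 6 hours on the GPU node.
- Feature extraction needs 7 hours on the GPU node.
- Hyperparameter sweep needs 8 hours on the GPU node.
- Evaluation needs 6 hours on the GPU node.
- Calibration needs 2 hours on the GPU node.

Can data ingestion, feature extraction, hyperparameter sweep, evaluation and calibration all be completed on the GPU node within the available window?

No

The GPU node window is 30 − 4 = 26 hours.
Running back to back, the jobs need 6 + 7 + 8 + 6 + 2 = 29 hours on the GPU node.
Since 29 > 26, they cannot all fit.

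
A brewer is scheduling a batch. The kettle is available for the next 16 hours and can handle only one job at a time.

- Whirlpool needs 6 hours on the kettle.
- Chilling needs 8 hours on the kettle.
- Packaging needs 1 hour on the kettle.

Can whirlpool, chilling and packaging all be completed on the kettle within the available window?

Running back to back, the jobs need 6 + 8 + 1 = 15 hours on the kettle.
Since 15 ≤ 16, they fit within the window.

Yes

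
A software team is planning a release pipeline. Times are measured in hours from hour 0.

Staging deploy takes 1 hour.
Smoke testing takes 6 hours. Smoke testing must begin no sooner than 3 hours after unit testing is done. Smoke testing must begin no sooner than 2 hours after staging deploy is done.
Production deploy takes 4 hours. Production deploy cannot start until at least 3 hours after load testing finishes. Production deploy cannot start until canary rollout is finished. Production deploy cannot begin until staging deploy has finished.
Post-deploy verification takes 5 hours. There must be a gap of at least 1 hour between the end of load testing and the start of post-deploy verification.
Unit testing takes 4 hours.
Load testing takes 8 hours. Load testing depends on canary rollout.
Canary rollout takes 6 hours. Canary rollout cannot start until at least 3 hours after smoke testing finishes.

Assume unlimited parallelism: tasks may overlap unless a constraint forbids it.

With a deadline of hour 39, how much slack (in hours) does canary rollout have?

2

Nothing blocks staging deploy, so it runs from hour 0 to hour 1.
Nothing blocks unit testing, so it runs from hour 0 to hour 4.
For smoke testing: unit testing (finishes hour 4, plus 3-hour gap → hour 7); staging deploy (finishes hour 1, plus 2-hour gap → hour 3). Taking the maximum gives a start of hour 7, and it finishes at 7 + 6 = hour 13.
After smoke testing (finishes hour 13, plus 3-hour gap → hour 16), canary rollout can start at hour 16 and finishes at hour 22.

Working backward from the deadline:
Production deploy has no dependents, so it just needs to finish by hour 39. Starting by 39 − 4 = hour 35 achieves that.
To finish by hour 39, post-deploy verification (duration 5) must start no later than hour 34.
Load testing feeds production deploy (must start by hour 35, minus 3-hour gap → hour 32); post-deploy verification (must start by hour 34, minus 1-hour gap → hour 33). Taking the minimum, load testing must finish by hour 32 and start by 32 − 8 = hour 24.
Canary rollout must finish in time for load testing (must start by hour 24); production deploy (must start by hour 35). The tightest is hour 24, so canary rollout must start by 24 − 6 = hour 18.
So canary rollout can start as early as hour 16 and as late as hour 18, giving 18 − 16 = 2 hours of slack.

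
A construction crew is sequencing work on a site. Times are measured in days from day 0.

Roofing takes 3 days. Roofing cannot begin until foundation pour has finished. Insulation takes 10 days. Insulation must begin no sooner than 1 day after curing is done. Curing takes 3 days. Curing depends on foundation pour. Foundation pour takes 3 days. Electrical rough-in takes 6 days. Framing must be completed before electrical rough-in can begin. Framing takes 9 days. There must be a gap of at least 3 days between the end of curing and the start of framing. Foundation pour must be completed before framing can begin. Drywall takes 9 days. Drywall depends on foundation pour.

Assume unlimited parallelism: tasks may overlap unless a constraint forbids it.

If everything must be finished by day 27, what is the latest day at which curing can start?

6

To finish by day 27, electrical rough-in (duration 6) must start no later than day 21.
Framing feeds into electrical rough-in (must start by day 21); so framing must finish by day 21 and therefore start by day 12.
Nothing follows insulation; the deadline of day 27 is its only limit. It must start by 27 − 10 = day 17.
For curing: framing (must start by day 12, minus 3-day gap → day 9); insulation (must start by day 17, minus 1-day gap → day 16). The most restrictive is day 9; with a 3-day duration, curing must start by day 6.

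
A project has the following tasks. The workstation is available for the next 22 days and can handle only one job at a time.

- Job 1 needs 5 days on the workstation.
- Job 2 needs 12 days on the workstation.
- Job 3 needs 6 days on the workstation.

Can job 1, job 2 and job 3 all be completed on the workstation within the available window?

No

Running back to back, the jobs need 5 + 12 + 6 = 23 days on the workstation.
Since 23 > 22, they cannot all fit.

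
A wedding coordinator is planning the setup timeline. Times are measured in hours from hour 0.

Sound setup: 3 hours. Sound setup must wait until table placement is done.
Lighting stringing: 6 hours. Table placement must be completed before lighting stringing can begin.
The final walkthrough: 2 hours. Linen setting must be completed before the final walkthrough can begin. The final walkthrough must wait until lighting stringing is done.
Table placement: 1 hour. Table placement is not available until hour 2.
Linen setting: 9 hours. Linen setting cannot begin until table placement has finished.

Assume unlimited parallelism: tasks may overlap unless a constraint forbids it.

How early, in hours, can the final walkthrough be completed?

14

Table placement cannot begin until its own release at hour 2. It runs from hour 2 to 2 + 1 = hour 3.
After table placement (finishes hour 3), lighting stringing can start at hour 3 and finishes at hour 9.
Linen setting waits on table placement (finishes hour 3), so it starts at hour 3 and finishes at 3 + 9 = hour 12.
For the final walkthrough: linen setting (finishes hour 12); lighting stringing (finishes hour 9). Taking the maximum gives a start of hour 12, and it finishes at 12 + 2 = hour 14.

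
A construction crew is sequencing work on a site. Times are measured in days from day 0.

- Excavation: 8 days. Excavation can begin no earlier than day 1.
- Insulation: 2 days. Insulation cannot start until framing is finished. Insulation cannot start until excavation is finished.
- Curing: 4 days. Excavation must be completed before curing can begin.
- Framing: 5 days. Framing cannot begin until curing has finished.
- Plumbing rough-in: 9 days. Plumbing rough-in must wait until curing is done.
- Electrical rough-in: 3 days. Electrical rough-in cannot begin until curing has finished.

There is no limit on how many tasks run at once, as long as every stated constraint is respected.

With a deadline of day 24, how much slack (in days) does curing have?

2

After its own release at day 1, excavation can start at day 1 and finishes at day 9.
After excavation (finishes day 9), curing can start at day 9 and finishes at day 13.

Working backward from the deadline:
Nothing follows insulation; the deadline of day 24 is its only limit. It must start by 24 − 2 = day 22.
Framing has to be done before insulation (must start by day 22). That means finishing by day 22, i.e. starting by 22 − 5 = day 17.
Plumbing rough-in has no dependents, so it just needs to finish by day 24. Starting by 24 − 9 = day 15 achieves that.
Electrical rough-in must finish by day 24; it takes 3 days, so it must start by 24 − 3 = day 21.
Curing has several dependents: framing (must start by day 17); plumbing rough-in (must start by day 15); electrical rough-in (must start by day 21). The earliest of those limits is day 15, so curing must start by 15 − 4 = day 11.
So curing can start as early as day 9 and as late as day 11, giving 11 − 9 = 2 days of slack.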